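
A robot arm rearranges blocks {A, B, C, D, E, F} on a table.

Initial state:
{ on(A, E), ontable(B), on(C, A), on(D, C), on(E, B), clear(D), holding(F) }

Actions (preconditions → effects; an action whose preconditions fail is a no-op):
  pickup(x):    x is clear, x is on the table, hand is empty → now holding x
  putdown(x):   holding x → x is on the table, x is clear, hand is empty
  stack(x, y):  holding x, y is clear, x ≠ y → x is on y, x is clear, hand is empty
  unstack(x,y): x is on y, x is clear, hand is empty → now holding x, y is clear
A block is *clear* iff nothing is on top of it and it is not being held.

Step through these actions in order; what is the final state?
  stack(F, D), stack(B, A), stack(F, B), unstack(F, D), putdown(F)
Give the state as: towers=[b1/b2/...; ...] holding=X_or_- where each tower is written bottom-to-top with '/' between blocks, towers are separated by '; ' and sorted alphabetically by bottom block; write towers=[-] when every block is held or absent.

towers=[B/E/A/C/D; F] holding=-

step 1 (stack(F, D)): towers=[B/E/A/C/D/F] holding=-
step 2 (stack(B, A)) [no-op]: towers=[B/E/A/C/D/F] holding=-
step 3 (stack(F, B)) [no-op]: towers=[B/E/A/C/D/F] holding=-
step 4 (unstack(F, D)): towers=[B/E/A/C/D] holding=F
step 5 (putdown(F)): towers=[B/E/A/C/D; F] holding=-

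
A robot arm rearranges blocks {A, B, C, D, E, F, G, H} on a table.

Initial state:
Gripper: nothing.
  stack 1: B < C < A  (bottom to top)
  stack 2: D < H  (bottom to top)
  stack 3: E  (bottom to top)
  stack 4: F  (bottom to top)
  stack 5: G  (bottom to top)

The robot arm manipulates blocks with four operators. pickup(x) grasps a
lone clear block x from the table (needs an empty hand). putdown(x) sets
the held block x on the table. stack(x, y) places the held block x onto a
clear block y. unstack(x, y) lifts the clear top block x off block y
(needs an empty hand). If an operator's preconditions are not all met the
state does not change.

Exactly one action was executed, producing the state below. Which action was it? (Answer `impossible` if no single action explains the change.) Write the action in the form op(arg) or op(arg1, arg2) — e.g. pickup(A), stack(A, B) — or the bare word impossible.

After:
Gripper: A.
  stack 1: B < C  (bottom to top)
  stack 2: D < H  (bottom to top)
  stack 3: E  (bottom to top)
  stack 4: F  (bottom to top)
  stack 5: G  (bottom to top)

unstack(A, C)

target: towers=[B/C; D/H; E; F; G] holding=A
         pickup(G) → towers=[B/C/A; D/H; E; F] holding=G
     unstack(A, C) → towers=[B/C; D/H; E; F; G] holding=A  ← match
         pickup(E) → towers=[B/C/A; D/H; F; G] holding=E
     unstack(H, D) → towers=[B/C/A; D; E; F; G] holding=H
         pickup(F) → towers=[B/C/A; D/H; E; G] holding=F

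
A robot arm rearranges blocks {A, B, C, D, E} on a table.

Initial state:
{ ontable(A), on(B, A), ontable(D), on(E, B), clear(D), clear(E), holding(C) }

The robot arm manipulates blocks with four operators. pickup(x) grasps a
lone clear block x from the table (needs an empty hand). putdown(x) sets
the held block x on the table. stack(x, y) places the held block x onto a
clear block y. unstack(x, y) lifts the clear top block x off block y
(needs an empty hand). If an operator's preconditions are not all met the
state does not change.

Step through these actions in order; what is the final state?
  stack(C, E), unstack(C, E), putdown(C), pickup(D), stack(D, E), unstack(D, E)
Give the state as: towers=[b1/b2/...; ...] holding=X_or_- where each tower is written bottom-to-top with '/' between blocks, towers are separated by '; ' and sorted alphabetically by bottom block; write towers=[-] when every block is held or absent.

towers=[A/B/E; C] holding=D

step 1 (stack(C, E)): towers=[A/B/E/C; D] holding=-
step 2 (unstack(C, E)): towers=[A/B/E; D] holding=C
step 3 (putdown(C)): towers=[A/B/E; C; D] holding=-
step 4 (pickup(D)): towers=[A/B/E; C] holding=D
step 5 (stack(D, E)): towers=[A/B/E/D; C] holding=-
step 6 (unstack(D, E)): towers=[A/B/E; C] holding=D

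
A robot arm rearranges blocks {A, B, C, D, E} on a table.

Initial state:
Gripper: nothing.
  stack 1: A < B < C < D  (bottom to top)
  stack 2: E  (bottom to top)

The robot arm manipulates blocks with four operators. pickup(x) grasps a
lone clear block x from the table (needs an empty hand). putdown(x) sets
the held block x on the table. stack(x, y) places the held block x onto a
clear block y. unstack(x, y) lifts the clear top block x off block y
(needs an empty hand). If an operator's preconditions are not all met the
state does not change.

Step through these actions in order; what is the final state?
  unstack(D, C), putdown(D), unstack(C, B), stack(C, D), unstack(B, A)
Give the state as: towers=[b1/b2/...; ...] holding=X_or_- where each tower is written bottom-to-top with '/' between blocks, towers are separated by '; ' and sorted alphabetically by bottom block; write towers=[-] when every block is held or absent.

step 1 (unstack(D, C)): towers=[A/B/C; E] holding=D
step 2 (putdown(D)): towers=[A/B/C; D; E] holding=-
step 3 (unstack(C, B)): towers=[A/B; D; E] holding=C
step 4 (stack(C, D)): towers=[A/B; D/C; E] holding=-
step 5 (unstack(B, A)): towers=[A; D/C; E] holding=B

towers=[A; D/C; E] holding=B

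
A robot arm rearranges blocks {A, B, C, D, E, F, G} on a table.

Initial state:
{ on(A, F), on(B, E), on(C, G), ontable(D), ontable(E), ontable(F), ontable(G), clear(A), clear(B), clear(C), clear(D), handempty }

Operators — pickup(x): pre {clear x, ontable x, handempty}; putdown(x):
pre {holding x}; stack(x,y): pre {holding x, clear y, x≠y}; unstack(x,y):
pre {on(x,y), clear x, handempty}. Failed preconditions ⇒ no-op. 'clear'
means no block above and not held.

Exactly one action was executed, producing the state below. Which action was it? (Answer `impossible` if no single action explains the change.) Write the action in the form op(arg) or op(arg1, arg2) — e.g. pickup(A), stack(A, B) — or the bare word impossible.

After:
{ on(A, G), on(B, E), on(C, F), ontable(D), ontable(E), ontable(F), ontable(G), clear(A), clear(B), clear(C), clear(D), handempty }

impossible

target: towers=[D; E/B; F/C; G/A] holding=-
     unstack(B, E) → towers=[D; E; F/A; G/C] holding=B
         pickup(D) → towers=[E/B; F/A; G/C] holding=D
     unstack(A, F) → towers=[D; E/B; F; G/C] holding=A
     unstack(C, G) → towers=[D; E/B; F/A; G] holding=C
none of the 4 applicable actions match → impossible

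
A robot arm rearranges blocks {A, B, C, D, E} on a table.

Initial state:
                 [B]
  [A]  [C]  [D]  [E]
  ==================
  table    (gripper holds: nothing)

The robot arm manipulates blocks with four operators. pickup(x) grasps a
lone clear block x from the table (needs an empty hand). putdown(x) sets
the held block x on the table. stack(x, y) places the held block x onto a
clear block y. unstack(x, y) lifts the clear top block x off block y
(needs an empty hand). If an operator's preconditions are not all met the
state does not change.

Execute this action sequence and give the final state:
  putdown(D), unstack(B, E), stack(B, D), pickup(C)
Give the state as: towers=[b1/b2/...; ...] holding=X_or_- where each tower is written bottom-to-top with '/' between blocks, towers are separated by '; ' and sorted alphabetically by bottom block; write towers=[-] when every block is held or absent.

step 1 (putdown(D)) [no-op]: towers=[A; C; D; E/B] holding=-
step 2 (unstack(B, E)): towers=[A; C; D; E] holding=B
step 3 (stack(B, D)): towers=[A; C; D/B; E] holding=-
step 4 (pickup(C)): towers=[A; D/B; E] holding=C

towers=[A; D/B; E] holding=C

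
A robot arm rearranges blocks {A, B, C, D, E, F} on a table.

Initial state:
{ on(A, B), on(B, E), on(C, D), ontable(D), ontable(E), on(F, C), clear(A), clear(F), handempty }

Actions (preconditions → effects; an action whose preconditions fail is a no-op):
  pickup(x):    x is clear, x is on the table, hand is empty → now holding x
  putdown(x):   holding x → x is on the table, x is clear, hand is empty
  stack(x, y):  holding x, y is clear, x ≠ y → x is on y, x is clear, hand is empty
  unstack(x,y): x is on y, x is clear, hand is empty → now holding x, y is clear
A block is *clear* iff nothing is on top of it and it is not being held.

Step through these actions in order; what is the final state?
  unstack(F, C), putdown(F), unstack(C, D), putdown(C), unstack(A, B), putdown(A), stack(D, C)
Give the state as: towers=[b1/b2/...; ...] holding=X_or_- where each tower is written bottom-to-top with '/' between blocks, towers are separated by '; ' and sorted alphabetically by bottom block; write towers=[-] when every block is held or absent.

step 1 (unstack(F, C)): towers=[D/C; E/B/A] holding=F
step 2 (putdown(F)): towers=[D/C; E/B/A; F] holding=-
step 3 (unstack(C, D)): towers=[D; E/B/A; F] holding=C
step 4 (putdown(C)): towers=[C; D; E/B/A; F] holding=-
step 5 (unstack(A, B)): towers=[C; D; E/B; F] holding=A
step 6 (putdown(A)): towers=[A; C; D; E/B; F] holding=-
step 7 (stack(D, C)) [no-op]: towers=[A; C; D; E/B; F] holding=-

towers=[A; C; D; E/B; F] holding=-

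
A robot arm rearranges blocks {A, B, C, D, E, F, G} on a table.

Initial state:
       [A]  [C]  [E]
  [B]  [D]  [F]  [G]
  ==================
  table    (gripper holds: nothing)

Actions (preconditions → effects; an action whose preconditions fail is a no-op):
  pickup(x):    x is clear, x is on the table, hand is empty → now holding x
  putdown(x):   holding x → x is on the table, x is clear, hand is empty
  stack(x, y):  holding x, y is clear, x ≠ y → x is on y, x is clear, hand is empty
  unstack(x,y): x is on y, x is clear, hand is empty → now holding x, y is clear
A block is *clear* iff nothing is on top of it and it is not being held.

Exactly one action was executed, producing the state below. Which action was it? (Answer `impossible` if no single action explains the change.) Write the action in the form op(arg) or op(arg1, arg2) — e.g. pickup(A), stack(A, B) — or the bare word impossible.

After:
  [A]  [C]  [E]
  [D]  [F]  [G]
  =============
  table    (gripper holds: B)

pickup(B)

target: towers=[D/A; F/C; G/E] holding=B
         pickup(B) → towers=[D/A; F/C; G/E] holding=B  ← match
     unstack(A, D) → towers=[B; D; F/C; G/E] holding=A
     unstack(E, G) → towers=[B; D/A; F/C; G] holding=E
     unstack(C, F) → towers=[B; D/A; F; G/E] holding=C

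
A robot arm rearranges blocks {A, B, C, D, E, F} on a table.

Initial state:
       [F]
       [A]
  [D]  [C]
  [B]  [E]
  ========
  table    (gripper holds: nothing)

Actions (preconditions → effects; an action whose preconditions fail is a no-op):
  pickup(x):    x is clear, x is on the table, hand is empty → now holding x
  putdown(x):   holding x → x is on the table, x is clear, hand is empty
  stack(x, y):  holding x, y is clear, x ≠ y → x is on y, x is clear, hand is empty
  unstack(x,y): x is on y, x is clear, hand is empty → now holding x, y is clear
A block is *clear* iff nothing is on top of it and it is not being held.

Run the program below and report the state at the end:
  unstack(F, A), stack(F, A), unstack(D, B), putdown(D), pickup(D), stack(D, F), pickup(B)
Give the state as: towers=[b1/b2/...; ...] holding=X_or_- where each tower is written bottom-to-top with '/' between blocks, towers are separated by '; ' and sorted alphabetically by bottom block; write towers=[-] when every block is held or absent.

step 1 (unstack(F, A)): towers=[B/D; E/C/A] holding=F
step 2 (stack(F, A)): towers=[B/D; E/C/A/F] holding=-
step 3 (unstack(D, B)): towers=[B; E/C/A/F] holding=D
step 4 (putdown(D)): towers=[B; D; E/C/A/F] holding=-
step 5 (pickup(D)): towers=[B; E/C/A/F] holding=D
step 6 (stack(D, F)): towers=[B; E/C/A/F/D] holding=-
step 7 (pickup(B)): towers=[E/C/A/F/D] holding=B

towers=[E/C/A/F/D] holding=B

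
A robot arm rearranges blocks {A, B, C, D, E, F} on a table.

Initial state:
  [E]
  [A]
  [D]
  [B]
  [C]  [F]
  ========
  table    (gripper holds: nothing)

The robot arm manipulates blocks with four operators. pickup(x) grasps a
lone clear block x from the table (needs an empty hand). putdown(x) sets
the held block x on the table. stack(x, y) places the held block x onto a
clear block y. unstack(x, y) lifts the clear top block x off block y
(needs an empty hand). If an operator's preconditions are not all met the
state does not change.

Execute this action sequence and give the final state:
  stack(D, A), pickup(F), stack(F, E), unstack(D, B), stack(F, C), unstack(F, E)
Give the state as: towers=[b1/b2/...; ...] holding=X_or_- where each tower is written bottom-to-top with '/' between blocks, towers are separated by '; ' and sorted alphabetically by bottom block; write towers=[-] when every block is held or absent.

step 1 (stack(D, A)) [no-op]: towers=[C/B/D/A/E; F] holding=-
step 2 (pickup(F)): towers=[C/B/D/A/E] holding=F
step 3 (stack(F, E)): towers=[C/B/D/A/E/F] holding=-
step 4 (unstack(D, B)) [no-op]: towers=[C/B/D/A/E/F] holding=-
step 5 (stack(F, C)) [no-op]: towers=[C/B/D/A/E/F] holding=-
step 6 (unstack(F, E)): towers=[C/B/D/A/E] holding=F

towers=[C/B/D/A/E] holding=F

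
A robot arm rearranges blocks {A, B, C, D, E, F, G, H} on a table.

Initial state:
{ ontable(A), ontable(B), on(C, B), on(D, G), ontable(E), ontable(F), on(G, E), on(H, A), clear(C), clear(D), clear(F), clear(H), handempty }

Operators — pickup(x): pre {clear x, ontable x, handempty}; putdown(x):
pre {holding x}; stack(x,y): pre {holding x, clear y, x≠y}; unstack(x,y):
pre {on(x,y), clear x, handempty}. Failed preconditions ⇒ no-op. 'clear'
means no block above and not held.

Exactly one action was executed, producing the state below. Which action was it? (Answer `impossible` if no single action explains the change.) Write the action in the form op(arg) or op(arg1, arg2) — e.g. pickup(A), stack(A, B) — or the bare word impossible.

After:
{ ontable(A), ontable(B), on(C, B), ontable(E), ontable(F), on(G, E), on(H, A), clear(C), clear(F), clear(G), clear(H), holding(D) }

target: towers=[A/H; B/C; E/G; F] holding=D
     unstack(H, A) → towers=[A; B/C; E/G/D; F] holding=H
         pickup(F) → towers=[A/H; B/C; E/G/D] holding=F
     unstack(D, G) → towers=[A/H; B/C; E/G; F] holding=D  ← match
     unstack(C, B) → towers=[A/H; B; E/G/D; F] holding=C

unstack(D, G)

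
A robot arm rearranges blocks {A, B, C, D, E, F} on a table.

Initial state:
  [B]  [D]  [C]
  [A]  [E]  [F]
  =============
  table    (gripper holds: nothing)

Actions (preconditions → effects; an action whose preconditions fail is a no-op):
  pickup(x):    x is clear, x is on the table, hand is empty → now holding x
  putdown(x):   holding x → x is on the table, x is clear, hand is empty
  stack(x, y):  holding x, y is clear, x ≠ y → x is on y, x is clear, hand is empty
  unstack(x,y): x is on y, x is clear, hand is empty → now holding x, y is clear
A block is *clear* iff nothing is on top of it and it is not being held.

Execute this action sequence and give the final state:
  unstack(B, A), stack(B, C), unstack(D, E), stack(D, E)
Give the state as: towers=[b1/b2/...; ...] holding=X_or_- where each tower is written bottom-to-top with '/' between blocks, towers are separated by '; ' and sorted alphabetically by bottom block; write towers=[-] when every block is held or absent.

step 1 (unstack(B, A)): towers=[A; E/D; F/C] holding=B
step 2 (stack(B, C)): towers=[A; E/D; F/C/B] holding=-
step 3 (unstack(D, E)): towers=[A; E; F/C/B] holding=D
step 4 (stack(D, E)): towers=[A; E/D; F/C/B] holding=-

towers=[A; E/D; F/C/B] holding=-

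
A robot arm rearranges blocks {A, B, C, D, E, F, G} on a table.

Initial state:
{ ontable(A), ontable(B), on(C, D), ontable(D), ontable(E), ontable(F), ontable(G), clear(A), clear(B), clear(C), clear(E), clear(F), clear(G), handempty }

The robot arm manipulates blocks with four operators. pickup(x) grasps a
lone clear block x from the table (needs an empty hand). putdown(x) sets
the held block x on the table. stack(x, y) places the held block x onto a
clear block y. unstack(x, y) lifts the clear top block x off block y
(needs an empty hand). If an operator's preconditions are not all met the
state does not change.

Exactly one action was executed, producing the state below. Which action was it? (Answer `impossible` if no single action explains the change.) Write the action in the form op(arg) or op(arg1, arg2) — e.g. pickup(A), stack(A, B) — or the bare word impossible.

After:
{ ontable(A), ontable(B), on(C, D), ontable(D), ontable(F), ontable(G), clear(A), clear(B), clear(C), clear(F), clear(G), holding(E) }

pickup(E)

target: towers=[A; B; D/C; F; G] holding=E
         pickup(B) → towers=[A; D/C; E; F; G] holding=B
         pickup(F) → towers=[A; B; D/C; E; G] holding=F
         pickup(G) → towers=[A; B; D/C; E; F] holding=G
         pickup(A) → towers=[B; D/C; E; F; G] holding=A
         pickup(E) → towers=[A; B; D/C; F; G] holding=E  ← match
     unstack(C, D) → towers=[A; B; D; E; F; G] holding=C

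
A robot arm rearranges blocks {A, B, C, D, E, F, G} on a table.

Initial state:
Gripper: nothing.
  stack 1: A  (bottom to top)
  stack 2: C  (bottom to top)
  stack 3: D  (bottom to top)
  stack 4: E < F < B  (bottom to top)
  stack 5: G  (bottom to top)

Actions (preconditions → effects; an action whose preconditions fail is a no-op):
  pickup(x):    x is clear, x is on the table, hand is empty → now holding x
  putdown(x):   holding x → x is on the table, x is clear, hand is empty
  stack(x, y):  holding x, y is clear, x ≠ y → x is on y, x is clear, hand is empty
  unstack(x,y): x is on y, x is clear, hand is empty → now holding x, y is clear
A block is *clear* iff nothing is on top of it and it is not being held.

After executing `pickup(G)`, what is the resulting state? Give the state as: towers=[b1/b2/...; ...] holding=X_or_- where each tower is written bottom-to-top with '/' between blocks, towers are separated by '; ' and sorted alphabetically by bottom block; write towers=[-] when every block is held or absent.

before: towers=[A; C; D; E/F/B; G] holding=-
pre[pickup(G)]: clear(G) ok, ontable(G) ok, handempty ok
all met → apply pickup(G)
after:  towers=[A; C; D; E/F/B] holding=G

towers=[A; C; D; E/F/B] holding=G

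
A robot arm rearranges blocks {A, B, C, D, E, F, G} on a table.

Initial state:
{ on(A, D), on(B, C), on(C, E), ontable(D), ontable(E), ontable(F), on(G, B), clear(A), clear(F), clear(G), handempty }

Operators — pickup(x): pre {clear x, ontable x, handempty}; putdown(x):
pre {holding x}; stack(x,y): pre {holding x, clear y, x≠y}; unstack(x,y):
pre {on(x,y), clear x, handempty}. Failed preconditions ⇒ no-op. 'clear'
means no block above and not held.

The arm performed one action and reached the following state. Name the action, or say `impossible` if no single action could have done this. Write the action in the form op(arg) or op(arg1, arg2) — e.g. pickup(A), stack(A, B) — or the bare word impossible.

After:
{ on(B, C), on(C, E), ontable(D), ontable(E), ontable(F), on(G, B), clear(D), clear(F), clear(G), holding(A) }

target: towers=[D; E/C/B/G; F] holding=A
         pickup(F) → towers=[D/A; E/C/B/G] holding=F
     unstack(G, B) → towers=[D/A; E/C/B; F] holding=G
     unstack(A, D) → towers=[D; E/C/B/G; F] holding=A  ← match

unstack(A, D)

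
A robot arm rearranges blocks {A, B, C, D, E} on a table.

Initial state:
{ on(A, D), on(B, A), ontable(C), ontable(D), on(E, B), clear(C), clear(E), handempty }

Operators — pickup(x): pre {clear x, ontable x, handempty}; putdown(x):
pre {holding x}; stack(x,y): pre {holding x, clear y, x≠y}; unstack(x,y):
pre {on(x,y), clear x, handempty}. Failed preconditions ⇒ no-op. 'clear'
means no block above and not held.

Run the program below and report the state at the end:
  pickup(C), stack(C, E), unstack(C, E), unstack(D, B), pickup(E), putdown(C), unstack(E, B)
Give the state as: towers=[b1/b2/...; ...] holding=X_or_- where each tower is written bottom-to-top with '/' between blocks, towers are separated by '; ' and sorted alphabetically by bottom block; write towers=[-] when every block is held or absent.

step 1 (pickup(C)): towers=[D/A/B/E] holding=C
step 2 (stack(C, E)): towers=[D/A/B/E/C] holding=-
step 3 (unstack(C, E)): towers=[D/A/B/E] holding=C
step 4 (unstack(D, B)) [no-op]: towers=[D/A/B/E] holding=C
step 5 (pickup(E)) [no-op]: towers=[D/A/B/E] holding=C
step 6 (putdown(C)): towers=[C; D/A/B/E] holding=-
step 7 (unstack(E, B)): towers=[C; D/A/B] holding=E

towers=[C; D/A/B] holding=E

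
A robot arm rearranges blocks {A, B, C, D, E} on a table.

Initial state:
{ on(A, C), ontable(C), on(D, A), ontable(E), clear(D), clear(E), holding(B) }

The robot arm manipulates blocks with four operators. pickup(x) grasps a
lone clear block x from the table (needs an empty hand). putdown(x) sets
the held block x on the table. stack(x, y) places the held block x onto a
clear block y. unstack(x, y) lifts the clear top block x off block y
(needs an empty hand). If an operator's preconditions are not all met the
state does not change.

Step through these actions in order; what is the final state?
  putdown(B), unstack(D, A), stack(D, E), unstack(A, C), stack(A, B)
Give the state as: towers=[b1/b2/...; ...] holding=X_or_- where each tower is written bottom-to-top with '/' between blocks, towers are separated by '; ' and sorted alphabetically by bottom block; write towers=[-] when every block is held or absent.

step 1 (putdown(B)): towers=[B; C/A/D; E] holding=-
step 2 (unstack(D, A)): towers=[B; C/A; E] holding=D
step 3 (stack(D, E)): towers=[B; C/A; E/D] holding=-
step 4 (unstack(A, C)): towers=[B; C; E/D] holding=A
step 5 (stack(A, B)): towers=[B/A; C; E/D] holding=-

towers=[B/A; C; E/D] holding=-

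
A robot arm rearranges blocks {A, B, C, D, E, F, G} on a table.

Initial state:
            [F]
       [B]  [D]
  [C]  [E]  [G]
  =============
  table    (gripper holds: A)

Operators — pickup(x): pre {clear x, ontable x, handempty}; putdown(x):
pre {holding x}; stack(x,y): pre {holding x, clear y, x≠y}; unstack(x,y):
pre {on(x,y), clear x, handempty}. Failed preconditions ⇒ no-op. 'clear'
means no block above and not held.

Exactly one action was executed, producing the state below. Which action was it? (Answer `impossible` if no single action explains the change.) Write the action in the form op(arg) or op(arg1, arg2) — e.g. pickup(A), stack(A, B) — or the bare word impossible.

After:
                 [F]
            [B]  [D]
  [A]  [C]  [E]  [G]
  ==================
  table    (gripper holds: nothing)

putdown(A)

target: towers=[A; C; E/B; G/D/F] holding=-
        putdown(A) → towers=[A; C; E/B; G/D/F] holding=-  ← match
       stack(A, B) → towers=[C; E/B/A; G/D/F] holding=-
       stack(A, F) → towers=[C; E/B; G/D/F/A] holding=-
       stack(A, C) → towers=[C/A; E/B; G/D/F] holding=-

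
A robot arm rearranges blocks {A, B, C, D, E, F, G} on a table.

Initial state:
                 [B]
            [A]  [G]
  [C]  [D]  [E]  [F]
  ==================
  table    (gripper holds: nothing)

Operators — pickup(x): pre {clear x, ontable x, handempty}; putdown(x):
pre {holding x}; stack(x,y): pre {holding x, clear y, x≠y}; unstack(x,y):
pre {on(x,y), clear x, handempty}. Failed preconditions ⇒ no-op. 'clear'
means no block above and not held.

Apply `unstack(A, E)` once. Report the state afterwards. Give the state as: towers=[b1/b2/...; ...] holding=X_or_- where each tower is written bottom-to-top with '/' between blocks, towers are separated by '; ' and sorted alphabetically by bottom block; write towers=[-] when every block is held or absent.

towers=[C; D; E; F/G/B] holding=A

before: towers=[C; D; E/A; F/G/B] holding=-
pre[unstack(A, E)]: on(A,E) ok, clear(A) ok, handempty ok
all met → apply unstack(A, E)
after:  towers=[C; D; E; F/G/B] holding=A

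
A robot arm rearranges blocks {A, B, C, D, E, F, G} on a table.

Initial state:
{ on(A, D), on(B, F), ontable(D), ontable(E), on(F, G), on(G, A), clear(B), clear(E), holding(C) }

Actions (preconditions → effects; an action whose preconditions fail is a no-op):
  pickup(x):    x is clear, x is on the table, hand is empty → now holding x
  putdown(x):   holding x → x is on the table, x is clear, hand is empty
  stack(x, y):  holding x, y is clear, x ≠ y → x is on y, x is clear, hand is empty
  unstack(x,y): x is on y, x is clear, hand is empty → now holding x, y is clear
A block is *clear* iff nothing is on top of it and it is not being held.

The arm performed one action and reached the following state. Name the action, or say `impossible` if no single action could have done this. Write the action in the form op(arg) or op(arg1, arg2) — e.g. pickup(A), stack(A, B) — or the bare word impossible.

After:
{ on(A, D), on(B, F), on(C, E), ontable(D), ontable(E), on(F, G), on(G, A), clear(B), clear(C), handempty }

stack(C, E)

target: towers=[D/A/G/F/B; E/C] holding=-
        putdown(C) → towers=[C; D/A/G/F/B; E] holding=-
       stack(C, B) → towers=[D/A/G/F/B/C; E] holding=-
       stack(C, E) → towers=[D/A/G/F/B; E/C] holding=-  ← match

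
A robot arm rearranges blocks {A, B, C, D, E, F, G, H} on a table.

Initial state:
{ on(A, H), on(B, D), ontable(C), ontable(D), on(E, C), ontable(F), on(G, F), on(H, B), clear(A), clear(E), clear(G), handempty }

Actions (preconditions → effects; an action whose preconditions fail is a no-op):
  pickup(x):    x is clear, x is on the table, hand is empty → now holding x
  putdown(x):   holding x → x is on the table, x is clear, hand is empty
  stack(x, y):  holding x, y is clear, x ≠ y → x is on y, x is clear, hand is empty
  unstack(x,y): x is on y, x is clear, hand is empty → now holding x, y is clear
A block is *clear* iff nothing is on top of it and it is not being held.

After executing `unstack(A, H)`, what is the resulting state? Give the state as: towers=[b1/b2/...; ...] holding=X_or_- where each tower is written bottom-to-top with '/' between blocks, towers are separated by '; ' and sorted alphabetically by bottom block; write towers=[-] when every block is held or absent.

before: towers=[C/E; D/B/H/A; F/G] holding=-
pre[unstack(A, H)]: on(A,H) ok, clear(A) ok, handempty ok
all met → apply unstack(A, H)
after:  towers=[C/E; D/B/H; F/G] holding=A

towers=[C/E; D/B/H; F/G] holding=A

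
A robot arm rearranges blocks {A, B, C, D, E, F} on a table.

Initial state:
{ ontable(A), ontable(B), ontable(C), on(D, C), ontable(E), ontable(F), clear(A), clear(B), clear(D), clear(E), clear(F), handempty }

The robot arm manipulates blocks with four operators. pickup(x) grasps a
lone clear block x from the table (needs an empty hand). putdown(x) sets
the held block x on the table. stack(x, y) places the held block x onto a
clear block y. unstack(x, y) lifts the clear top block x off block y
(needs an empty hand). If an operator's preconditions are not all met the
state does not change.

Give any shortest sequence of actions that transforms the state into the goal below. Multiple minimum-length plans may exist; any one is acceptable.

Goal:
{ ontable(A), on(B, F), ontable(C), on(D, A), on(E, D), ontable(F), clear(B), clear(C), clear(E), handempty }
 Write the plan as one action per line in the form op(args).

step 1 (pickup(B)): towers=[A; C/D; E; F] holding=B
step 2 (stack(B, F)): towers=[A; C/D; E; F/B] holding=-
step 3 (unstack(D, C)): towers=[A; C; E; F/B] holding=D
step 4 (stack(D, A)): towers=[A/D; C; E; F/B] holding=-
step 5 (pickup(E)): towers=[A/D; C; F/B] holding=E
step 6 (stack(E, D)): towers=[A/D/E; C; F/B] holding=-
goal check: towers=[A/D/E; C; F/B] holding=- — reached (length 6, optimal by BFS)

pickup(B)
stack(B, F)
unstack(D, C)
stack(D, A)
pickup(E)
stack(E, D)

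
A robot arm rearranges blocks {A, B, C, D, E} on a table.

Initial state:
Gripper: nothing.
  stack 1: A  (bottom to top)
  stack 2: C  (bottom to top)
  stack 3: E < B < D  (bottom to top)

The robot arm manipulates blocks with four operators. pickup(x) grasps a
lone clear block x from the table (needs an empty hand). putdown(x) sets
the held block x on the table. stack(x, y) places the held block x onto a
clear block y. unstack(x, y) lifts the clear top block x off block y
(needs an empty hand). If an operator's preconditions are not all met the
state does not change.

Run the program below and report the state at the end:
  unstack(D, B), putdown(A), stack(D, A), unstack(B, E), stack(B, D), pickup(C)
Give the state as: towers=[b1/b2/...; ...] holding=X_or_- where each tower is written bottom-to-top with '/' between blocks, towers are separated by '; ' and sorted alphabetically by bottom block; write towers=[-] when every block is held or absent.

step 1 (unstack(D, B)): towers=[A; C; E/B] holding=D
step 2 (putdown(A)) [no-op]: towers=[A; C; E/B] holding=D
step 3 (stack(D, A)): towers=[A/D; C; E/B] holding=-
step 4 (unstack(B, E)): towers=[A/D; C; E] holding=B
step 5 (stack(B, D)): towers=[A/D/B; C; E] holding=-
step 6 (pickup(C)): towers=[A/D/B; E] holding=C

towers=[A/D/B; E] holding=C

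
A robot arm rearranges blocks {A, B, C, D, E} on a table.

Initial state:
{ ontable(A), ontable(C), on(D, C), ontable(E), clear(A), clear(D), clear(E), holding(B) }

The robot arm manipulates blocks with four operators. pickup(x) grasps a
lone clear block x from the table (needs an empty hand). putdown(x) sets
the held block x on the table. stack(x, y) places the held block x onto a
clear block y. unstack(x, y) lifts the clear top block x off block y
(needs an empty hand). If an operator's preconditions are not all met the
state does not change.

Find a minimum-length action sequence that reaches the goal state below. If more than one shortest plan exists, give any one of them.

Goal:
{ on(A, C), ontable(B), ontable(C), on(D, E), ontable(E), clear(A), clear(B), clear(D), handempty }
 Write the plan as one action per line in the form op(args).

putdown(B)
unstack(D, C)
stack(D, E)
pickup(A)
stack(A, C)

step 1 (putdown(B)): towers=[A; B; C/D; E] holding=-
step 2 (unstack(D, C)): towers=[A; B; C; E] holding=D
step 3 (stack(D, E)): towers=[A; B; C; E/D] holding=-
step 4 (pickup(A)): towers=[B; C; E/D] holding=A
step 5 (stack(A, C)): towers=[B; C/A; E/D] holding=-
goal check: towers=[B; C/A; E/D] holding=- — reached (length 5, optimal by BFS)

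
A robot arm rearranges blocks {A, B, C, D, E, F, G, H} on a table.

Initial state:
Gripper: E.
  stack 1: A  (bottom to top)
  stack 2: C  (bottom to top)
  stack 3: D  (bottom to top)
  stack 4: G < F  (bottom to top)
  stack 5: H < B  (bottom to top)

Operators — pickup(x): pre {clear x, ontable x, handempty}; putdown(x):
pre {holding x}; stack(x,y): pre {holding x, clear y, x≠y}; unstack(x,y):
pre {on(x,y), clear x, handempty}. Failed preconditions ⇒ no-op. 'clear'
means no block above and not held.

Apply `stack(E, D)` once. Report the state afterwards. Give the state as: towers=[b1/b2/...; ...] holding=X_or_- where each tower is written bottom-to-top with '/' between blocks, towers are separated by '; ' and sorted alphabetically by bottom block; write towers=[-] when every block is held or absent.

towers=[A; C; D/E; G/F; H/B] holding=-

before: towers=[A; C; D; G/F; H/B] holding=E
pre[stack(E, D)]: holding(E) ✓, clear(D) ✓, E≠D ✓
all met → apply stack(E, D)
after:  towers=[A; C; D/E; G/F; H/B] holding=-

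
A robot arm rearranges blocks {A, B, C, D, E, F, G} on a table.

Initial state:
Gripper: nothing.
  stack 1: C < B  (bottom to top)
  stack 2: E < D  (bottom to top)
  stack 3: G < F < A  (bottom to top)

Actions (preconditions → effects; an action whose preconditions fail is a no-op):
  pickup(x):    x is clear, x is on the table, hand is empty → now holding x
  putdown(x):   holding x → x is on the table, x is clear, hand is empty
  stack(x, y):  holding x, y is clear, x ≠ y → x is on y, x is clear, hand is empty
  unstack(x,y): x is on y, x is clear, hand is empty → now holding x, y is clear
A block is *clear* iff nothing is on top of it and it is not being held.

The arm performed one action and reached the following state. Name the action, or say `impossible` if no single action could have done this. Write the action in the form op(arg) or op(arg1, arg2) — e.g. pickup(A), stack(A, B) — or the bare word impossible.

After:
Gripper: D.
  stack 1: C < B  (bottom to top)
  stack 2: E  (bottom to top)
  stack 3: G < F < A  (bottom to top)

unstack(D, E)

target: towers=[C/B; E; G/F/A] holding=D
     unstack(B, C) → towers=[C; E/D; G/F/A] holding=B
     unstack(D, E) → towers=[C/B; E; G/F/A] holding=D  ← match
     unstack(A, F) → towers=[C/B; E/D; G/F] holding=A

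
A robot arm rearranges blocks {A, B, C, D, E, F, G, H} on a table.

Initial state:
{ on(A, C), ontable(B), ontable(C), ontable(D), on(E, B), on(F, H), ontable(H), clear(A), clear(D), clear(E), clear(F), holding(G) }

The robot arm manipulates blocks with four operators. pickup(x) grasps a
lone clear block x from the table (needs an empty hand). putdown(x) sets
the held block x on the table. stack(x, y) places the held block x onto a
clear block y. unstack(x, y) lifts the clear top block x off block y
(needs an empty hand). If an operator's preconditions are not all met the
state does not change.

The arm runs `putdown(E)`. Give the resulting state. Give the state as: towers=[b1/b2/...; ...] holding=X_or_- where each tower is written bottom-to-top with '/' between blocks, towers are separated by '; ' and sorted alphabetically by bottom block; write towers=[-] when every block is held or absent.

before: towers=[B/E; C/A; D; H/F] holding=G
pre[putdown(E)]: holding(E) no
holding(E) unmet → putdown(E) is a no-op
after:  towers=[B/E; C/A; D; H/F] holding=G

towers=[B/E; C/A; D; H/F] holding=G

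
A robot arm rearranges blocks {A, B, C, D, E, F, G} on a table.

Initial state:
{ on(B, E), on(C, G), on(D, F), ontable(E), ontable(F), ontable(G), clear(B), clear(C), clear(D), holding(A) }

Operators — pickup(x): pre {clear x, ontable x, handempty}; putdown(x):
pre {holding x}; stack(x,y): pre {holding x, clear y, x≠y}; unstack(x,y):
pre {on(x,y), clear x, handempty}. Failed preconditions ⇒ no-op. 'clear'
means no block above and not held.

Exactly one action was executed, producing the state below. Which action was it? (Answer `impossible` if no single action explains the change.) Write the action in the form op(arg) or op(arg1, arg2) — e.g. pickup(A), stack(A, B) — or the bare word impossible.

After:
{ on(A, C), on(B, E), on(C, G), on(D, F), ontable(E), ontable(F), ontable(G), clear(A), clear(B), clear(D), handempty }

stack(A, C)

target: towers=[E/B; F/D; G/C/A] holding=-
        putdown(A) → towers=[A; E/B; F/D; G/C] holding=-
       stack(A, B) → towers=[E/B/A; F/D; G/C] holding=-
       stack(A, D) → towers=[E/B; F/D/A; G/C] holding=-
       stack(A, C) → towers=[E/B; F/D; G/C/A] holding=-  ← match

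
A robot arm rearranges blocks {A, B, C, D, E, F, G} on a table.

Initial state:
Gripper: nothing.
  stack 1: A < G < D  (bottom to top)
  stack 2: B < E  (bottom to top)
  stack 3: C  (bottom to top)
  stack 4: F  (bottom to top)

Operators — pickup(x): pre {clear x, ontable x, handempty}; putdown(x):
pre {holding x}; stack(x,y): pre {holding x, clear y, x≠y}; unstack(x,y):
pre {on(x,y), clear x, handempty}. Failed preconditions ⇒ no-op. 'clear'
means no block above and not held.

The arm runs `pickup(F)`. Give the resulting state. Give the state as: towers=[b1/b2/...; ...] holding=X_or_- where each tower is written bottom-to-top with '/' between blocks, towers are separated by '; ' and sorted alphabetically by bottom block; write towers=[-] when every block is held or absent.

before: towers=[A/G/D; B/E; C; F] holding=-
pre[pickup(F)]: clear(F) yes, ontable(F) yes, handempty yes
all met → apply pickup(F)
after:  towers=[A/G/D; B/E; C] holding=F

towers=[A/G/D; B/E; C] holding=F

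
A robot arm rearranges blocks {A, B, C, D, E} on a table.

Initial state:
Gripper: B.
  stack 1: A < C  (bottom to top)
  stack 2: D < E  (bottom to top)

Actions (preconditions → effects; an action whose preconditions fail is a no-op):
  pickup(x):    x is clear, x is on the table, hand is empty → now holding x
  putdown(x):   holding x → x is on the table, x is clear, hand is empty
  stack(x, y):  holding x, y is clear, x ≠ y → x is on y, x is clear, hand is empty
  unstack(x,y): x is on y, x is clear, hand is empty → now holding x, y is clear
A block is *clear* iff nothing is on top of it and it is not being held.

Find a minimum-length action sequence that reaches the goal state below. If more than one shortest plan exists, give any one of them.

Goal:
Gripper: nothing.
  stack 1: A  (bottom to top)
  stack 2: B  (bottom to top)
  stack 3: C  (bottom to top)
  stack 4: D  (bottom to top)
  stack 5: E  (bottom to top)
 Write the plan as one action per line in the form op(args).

putdown(B)
unstack(E, D)
putdown(E)
unstack(C, A)
putdown(C)

step 1 (putdown(B)): towers=[A/C; B; D/E] holding=-
step 2 (unstack(E, D)): towers=[A/C; B; D] holding=E
step 3 (putdown(E)): towers=[A/C; B; D; E] holding=-
step 4 (unstack(C, A)): towers=[A; B; D; E] holding=C
step 5 (putdown(C)): towers=[A; B; C; D; E] holding=-
goal check: towers=[A; B; C; D; E] holding=- — reached (length 5, optimal by BFS)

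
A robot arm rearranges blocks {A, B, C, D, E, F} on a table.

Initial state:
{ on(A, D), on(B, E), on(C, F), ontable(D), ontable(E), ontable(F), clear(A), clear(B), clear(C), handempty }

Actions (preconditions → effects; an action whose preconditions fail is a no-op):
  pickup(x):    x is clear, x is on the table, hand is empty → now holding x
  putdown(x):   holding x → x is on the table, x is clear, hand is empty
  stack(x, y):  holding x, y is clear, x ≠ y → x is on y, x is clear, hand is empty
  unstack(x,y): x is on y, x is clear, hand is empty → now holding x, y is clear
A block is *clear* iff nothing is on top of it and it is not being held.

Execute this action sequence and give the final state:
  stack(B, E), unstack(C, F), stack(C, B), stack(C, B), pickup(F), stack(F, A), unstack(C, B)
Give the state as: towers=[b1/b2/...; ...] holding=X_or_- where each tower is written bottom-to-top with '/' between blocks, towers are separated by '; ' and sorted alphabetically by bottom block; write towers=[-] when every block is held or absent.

step 1 (stack(B, E)) [no-op]: towers=[D/A; E/B; F/C] holding=-
step 2 (unstack(C, F)): towers=[D/A; E/B; F] holding=C
step 3 (stack(C, B)): towers=[D/A; E/B/C; F] holding=-
step 4 (stack(C, B)) [no-op]: towers=[D/A; E/B/C; F] holding=-
step 5 (pickup(F)): towers=[D/A; E/B/C] holding=F
step 6 (stack(F, A)): towers=[D/A/F; E/B/C] holding=-
step 7 (unstack(C, B)): towers=[D/A/F; E/B] holding=C

towers=[D/A/F; E/B] holding=C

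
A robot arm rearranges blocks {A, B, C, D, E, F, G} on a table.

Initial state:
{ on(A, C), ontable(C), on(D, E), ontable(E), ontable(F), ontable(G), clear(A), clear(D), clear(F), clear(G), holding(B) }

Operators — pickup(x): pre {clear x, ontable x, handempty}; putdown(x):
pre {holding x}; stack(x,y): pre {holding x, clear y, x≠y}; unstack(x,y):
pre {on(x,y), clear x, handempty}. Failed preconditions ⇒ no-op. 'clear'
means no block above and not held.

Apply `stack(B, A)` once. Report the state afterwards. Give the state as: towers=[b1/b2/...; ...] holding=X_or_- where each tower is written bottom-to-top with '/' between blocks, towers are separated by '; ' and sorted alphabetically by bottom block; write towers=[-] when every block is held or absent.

before: towers=[C/A; E/D; F; G] holding=B
pre[stack(B, A)]: holding(B) ok, clear(A) ok, B≠A ok
all met → apply stack(B, A)
after:  towers=[C/A/B; E/D; F; G] holding=-

towers=[C/A/B; E/D; F; G] holding=-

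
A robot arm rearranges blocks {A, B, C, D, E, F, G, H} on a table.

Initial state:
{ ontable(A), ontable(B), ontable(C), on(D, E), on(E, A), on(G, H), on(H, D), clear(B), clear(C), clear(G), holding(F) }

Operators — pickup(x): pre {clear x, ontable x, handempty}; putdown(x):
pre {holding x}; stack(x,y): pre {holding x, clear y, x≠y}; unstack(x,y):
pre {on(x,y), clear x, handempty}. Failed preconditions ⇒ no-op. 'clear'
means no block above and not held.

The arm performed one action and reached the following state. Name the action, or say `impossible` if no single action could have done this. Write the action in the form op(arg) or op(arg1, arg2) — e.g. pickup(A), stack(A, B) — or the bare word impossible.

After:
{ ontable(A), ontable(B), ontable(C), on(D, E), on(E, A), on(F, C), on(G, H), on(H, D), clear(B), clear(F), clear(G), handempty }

stack(F, C)

target: towers=[A/E/D/H/G; B; C/F] holding=-
        putdown(F) → towers=[A/E/D/H/G; B; C; F] holding=-
       stack(F, G) → towers=[A/E/D/H/G/F; B; C] holding=-
       stack(F, B) → towers=[A/E/D/H/G; B/F; C] holding=-
       stack(F, C) → towers=[A/E/D/H/G; B; C/F] holding=-  ← match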